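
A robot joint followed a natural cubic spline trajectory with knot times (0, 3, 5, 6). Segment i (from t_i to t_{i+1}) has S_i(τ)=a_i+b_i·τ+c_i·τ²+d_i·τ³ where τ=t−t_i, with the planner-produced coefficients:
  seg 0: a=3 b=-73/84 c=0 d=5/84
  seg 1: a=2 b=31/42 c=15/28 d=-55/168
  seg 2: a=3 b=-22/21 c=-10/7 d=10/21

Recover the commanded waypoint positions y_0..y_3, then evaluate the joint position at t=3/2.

y_0 = S_0(0) = a_0 = 3
y_1 = S_1(0) = a_1 = 2
y_2 = S_2(0) = a_2 = 3
y_3 = S_2(1) = 1
t_q=3/2 is in segment 0 (τ=3/2); S_0(τ)=425/224

y_0=3 y_1=2 y_2=3 y_3=1
S(3/2) = 425/224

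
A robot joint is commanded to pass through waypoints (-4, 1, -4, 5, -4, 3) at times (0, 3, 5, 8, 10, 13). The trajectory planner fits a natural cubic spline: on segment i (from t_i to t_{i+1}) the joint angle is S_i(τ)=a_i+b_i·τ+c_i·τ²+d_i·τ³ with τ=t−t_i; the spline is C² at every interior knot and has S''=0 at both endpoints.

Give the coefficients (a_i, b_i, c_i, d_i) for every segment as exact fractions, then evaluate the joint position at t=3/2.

Δ: Δ0=5/3, Δ1=-5/2, Δ2=3, Δ3=-9/2, Δ4=7/3
row 1: diag=10, rhs=-25; c'=1/5, d'=-5/2
row 2: denom=10−2·1/5=48/5; d'=(33−2·-5/2)/(48/5)=95/24
row 3: denom=10−3·5/16=145/16; d'=(-45−3·95/24)/(145/16)=-182/29
row 4: denom=10−2·32/145=1386/145; d'=(41−2·-182/29)/(1386/145)=7765/1386
back: M4=7765/1386
back: M3=-182/29−32/145·7765/1386=-5206/693
back: M2=95/24−5/16·-5206/693=4370/693
back: M1=-5/2−1/5·4370/693=-5213/1386
M: M0=0, M1=-5213/1386, M2=4370/693, M3=-5206/693, M4=7765/1386, M5=0
seg 0: a=-4, c=M0/2=0, d=(M1−M0)/(6·3)=-5213/24948, b=Δ0−h0·(2M0+M1)/6=9833/2772
seg 1: a=1, c=M1/2=-5213/2772, d=(M2−M1)/(6·2)=4651/5544, b=Δ1−h1·(2M1+M2)/6=-2903/1386
seg 2: a=-4, c=M2/2=2185/693, d=(M3−M2)/(6·3)=-76/99, b=Δ2−h2·(2M2+M3)/6=104/231
seg 3: a=5, c=M3/2=-2603/693, d=(M4−M3)/(6·2)=6059/5544, b=Δ3−h3·(2M3+M4)/6=-314/231
seg 4: a=-4, c=M4/2=7765/2772, d=(M5−M4)/(6·3)=-7765/24948, b=Δ4−h4·(2M4+M5)/6=-4531/1386
t_q=3/2 → seg 0, τ=3/2; S=-4+9833/2772·τ+0·τ²+-5213/24948·τ³=1517/2464

  seg 0: a=-4 b=9833/2772 c=0 d=-5213/24948
  seg 1: a=1 b=-2903/1386 c=-5213/2772 d=4651/5544
  seg 2: a=-4 b=104/231 c=2185/693 d=-76/99
  seg 3: a=5 b=-314/231 c=-2603/693 d=6059/5544
  seg 4: a=-4 b=-4531/1386 c=7765/2772 d=-7765/24948
S(3/2) = 1517/2464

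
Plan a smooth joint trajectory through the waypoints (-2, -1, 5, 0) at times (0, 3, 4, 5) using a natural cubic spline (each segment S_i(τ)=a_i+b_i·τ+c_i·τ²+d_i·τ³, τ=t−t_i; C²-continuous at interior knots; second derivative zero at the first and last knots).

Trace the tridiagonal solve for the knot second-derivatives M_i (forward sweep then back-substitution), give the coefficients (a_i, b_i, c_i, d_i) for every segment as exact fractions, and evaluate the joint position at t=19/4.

  seg 0: a=-2 b=-272/93 c=0 d=101/279
  seg 1: a=-1 b=637/93 c=101/31 d=-382/93
  seg 2: a=5 b=97/93 c=-281/31 d=281/93
S(19/4) = 3885/1984

Δ: Δ0=1/3, Δ1=6, Δ2=-5
row 1: diag=8, rhs=34; c'=1/8, d'=17/4
row 2: denom=4−1·1/8=31/8; d'=(-66−1·17/4)/(31/8)=-562/31
back: M2=-562/31
back: M1=17/4−1/8·-562/31=202/31
M: M0=0, M1=202/31, M2=-562/31, M3=0
seg 0: a=-2, c=M0/2=0, d=(M1−M0)/(6·3)=101/279, b=Δ0−h0·(2M0+M1)/6=-272/93
seg 1: a=-1, c=M1/2=101/31, d=(M2−M1)/(6·1)=-382/93, b=Δ1−h1·(2M1+M2)/6=637/93
seg 2: a=5, c=M2/2=-281/31, d=(M3−M2)/(6·1)=281/93, b=Δ2−h2·(2M2+M3)/6=97/93
t_q=19/4 → seg 2, τ=3/4; S=5+97/93·τ+-281/31·τ²+281/93·τ³=3885/1984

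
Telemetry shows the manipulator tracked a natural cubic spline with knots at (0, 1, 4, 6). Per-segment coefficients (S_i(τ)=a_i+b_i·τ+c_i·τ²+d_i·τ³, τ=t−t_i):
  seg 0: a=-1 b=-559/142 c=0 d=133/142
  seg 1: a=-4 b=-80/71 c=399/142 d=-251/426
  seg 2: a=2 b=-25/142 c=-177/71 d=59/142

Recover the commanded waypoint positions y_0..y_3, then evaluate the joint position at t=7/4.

y_0=-1 y_1=-4 y_2=2 y_3=-5
S(7/4) = -31927/9088

y_0 = S_0(0) = a_0 = -1
y_1 = S_1(0) = a_1 = -4
y_2 = S_2(0) = a_2 = 2
y_3 = S_2(2) = -5
t_q=7/4 is in segment 1 (τ=3/4); S_1(τ)=-31927/9088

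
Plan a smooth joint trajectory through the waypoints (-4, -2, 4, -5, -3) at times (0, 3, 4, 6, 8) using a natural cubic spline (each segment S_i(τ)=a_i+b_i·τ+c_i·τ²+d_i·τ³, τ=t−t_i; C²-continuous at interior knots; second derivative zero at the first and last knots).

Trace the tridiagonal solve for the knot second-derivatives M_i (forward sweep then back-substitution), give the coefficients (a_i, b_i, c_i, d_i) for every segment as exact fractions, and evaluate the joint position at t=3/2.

Δ: Δ0=2/3, Δ1=6, Δ2=-9/2, Δ3=1
row 1: diag=8, rhs=32; c'=1/8, d'=4
row 2: denom=6−1·1/8=47/8; d'=(-63−1·4)/(47/8)=-536/47
row 3: denom=8−2·16/47=344/47; d'=(33−2·-536/47)/(344/47)=61/8
back: M3=61/8
back: M2=-536/47−16/47·61/8=-14
back: M1=4−1/8·-14=23/4
M: M0=0, M1=23/4, M2=-14, M3=61/8, M4=0
seg 0: a=-4, c=M0/2=0, d=(M1−M0)/(6·3)=23/72, b=Δ0−h0·(2M0+M1)/6=-53/24
seg 1: a=-2, c=M1/2=23/8, d=(M2−M1)/(6·1)=-79/24, b=Δ1−h1·(2M1+M2)/6=77/12
seg 2: a=4, c=M2/2=-7, d=(M3−M2)/(6·2)=173/96, b=Δ2−h2·(2M2+M3)/6=55/24
seg 3: a=-5, c=M3/2=61/16, d=(M4−M3)/(6·2)=-61/96, b=Δ3−h3·(2M3+M4)/6=-49/12
t_q=3/2 → seg 0, τ=3/2; S=-4+-53/24·τ+0·τ²+23/72·τ³=-399/64

  seg 0: a=-4 b=-53/24 c=0 d=23/72
  seg 1: a=-2 b=77/12 c=23/8 d=-79/24
  seg 2: a=4 b=55/24 c=-7 d=173/96
  seg 3: a=-5 b=-49/12 c=61/16 d=-61/96
S(3/2) = -399/64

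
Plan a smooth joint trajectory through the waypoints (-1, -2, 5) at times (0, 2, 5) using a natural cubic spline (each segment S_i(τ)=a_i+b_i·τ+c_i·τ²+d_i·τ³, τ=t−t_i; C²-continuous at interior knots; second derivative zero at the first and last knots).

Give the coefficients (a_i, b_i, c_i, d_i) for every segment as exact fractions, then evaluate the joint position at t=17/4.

  seg 0: a=-1 b=-16/15 c=0 d=17/120
  seg 1: a=-2 b=19/30 c=17/20 d=-17/180
S(17/4) = 679/256

Δ: Δ0=-1/2, Δ1=7/3
row 1: diag=10, rhs=17; c'=3/10, d'=17/10
back: M1=17/10
M: M0=0, M1=17/10, M2=0
seg 0: a=-1, c=M0/2=0, d=(M1−M0)/(6·2)=17/120, b=Δ0−h0·(2M0+M1)/6=-16/15
seg 1: a=-2, c=M1/2=17/20, d=(M2−M1)/(6·3)=-17/180, b=Δ1−h1·(2M1+M2)/6=19/30
t_q=17/4 → seg 1, τ=9/4; S=-2+19/30·τ+17/20·τ²+-17/180·τ³=679/256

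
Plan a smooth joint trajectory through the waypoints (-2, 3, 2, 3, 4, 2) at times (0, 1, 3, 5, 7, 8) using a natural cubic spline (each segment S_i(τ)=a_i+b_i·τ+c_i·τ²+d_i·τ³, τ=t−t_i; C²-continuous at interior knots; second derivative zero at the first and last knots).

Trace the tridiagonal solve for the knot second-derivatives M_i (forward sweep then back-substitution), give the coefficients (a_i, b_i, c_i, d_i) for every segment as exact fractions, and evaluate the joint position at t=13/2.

  seg 0: a=-2 b=677/112 c=0 d=-117/112
  seg 1: a=3 b=163/56 c=-351/112 d=5/7
  seg 2: a=2 b=-59/56 c=129/112 d=-3/16
  seg 3: a=3 b=73/56 c=3/112 d=-3/14
  seg 4: a=4 b=-65/56 c=-141/112 d=47/112
S(13/2) = 1923/448

Δ: Δ0=5, Δ1=-1/2, Δ2=1/2, Δ3=1/2, Δ4=-2
row 1: diag=6, rhs=-33; c'=1/3, d'=-11/2
row 2: denom=8−2·1/3=22/3; d'=(6−2·-11/2)/(22/3)=51/22
row 3: denom=8−2·3/11=82/11; d'=(0−2·51/22)/(82/11)=-51/82
row 4: denom=6−2·11/41=224/41; d'=(-15−2·-51/82)/(224/41)=-141/56
back: M4=-141/56
back: M3=-51/82−11/41·-141/56=3/56
back: M2=51/22−3/11·3/56=129/56
back: M1=-11/2−1/3·129/56=-351/56
M: M0=0, M1=-351/56, M2=129/56, M3=3/56, M4=-141/56, M5=0
seg 0: a=-2, c=M0/2=0, d=(M1−M0)/(6·1)=-117/112, b=Δ0−h0·(2M0+M1)/6=677/112
seg 1: a=3, c=M1/2=-351/112, d=(M2−M1)/(6·2)=5/7, b=Δ1−h1·(2M1+M2)/6=163/56
seg 2: a=2, c=M2/2=129/112, d=(M3−M2)/(6·2)=-3/16, b=Δ2−h2·(2M2+M3)/6=-59/56
seg 3: a=3, c=M3/2=3/112, d=(M4−M3)/(6·2)=-3/14, b=Δ3−h3·(2M3+M4)/6=73/56
seg 4: a=4, c=M4/2=-141/112, d=(M5−M4)/(6·1)=47/112, b=Δ4−h4·(2M4+M5)/6=-65/56
t_q=13/2 → seg 3, τ=3/2; S=3+73/56·τ+3/112·τ²+-3/14·τ³=1923/448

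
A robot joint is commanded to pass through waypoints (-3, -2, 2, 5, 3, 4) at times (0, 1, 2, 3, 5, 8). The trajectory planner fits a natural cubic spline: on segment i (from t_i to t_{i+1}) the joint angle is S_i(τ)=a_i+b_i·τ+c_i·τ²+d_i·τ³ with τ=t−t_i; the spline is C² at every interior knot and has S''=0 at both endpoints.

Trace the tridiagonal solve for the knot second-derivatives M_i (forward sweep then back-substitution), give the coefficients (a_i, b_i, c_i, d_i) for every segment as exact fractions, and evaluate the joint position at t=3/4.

  seg 0: a=-3 b=217/1200 c=0 d=983/1200
  seg 1: a=-2 b=1583/600 c=983/400 d=-263/240
  seg 2: a=2 b=5119/1200 c=-83/100 d=-523/1200
  seg 3: a=5 b=779/600 c=-171/80 d=593/1200
  seg 4: a=3 b=-793/600 c=331/400 d=-331/3600
S(3/4) = -64481/25600

Δ: Δ0=1, Δ1=4, Δ2=3, Δ3=-1, Δ4=1/3
row 1: diag=4, rhs=18; c'=1/4, d'=9/2
row 2: denom=4−1·1/4=15/4; d'=(-6−1·9/2)/(15/4)=-14/5
row 3: denom=6−1·4/15=86/15; d'=(-24−1·-14/5)/(86/15)=-159/43
row 4: denom=10−2·15/43=400/43; d'=(8−2·-159/43)/(400/43)=331/200
back: M4=331/200
back: M3=-159/43−15/43·331/200=-171/40
back: M2=-14/5−4/15·-171/40=-83/50
back: M1=9/2−1/4·-83/50=983/200
M: M0=0, M1=983/200, M2=-83/50, M3=-171/40, M4=331/200, M5=0
seg 0: a=-3, c=M0/2=0, d=(M1−M0)/(6·1)=983/1200, b=Δ0−h0·(2M0+M1)/6=217/1200
seg 1: a=-2, c=M1/2=983/400, d=(M2−M1)/(6·1)=-263/240, b=Δ1−h1·(2M1+M2)/6=1583/600
seg 2: a=2, c=M2/2=-83/100, d=(M3−M2)/(6·1)=-523/1200, b=Δ2−h2·(2M2+M3)/6=5119/1200
seg 3: a=5, c=M3/2=-171/80, d=(M4−M3)/(6·2)=593/1200, b=Δ3−h3·(2M3+M4)/6=779/600
seg 4: a=3, c=M4/2=331/400, d=(M5−M4)/(6·3)=-331/3600, b=Δ4−h4·(2M4+M5)/6=-793/600
t_q=3/4 → seg 0, τ=3/4; S=-3+217/1200·τ+0·τ²+983/1200·τ³=-64481/25600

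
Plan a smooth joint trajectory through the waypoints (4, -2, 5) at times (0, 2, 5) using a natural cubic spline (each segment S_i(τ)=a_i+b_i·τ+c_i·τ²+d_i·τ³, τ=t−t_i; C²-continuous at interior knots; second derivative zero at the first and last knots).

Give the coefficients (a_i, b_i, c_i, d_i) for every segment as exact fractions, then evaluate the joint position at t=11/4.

Δ: Δ0=-3, Δ1=7/3
row 1: diag=10, rhs=32; c'=3/10, d'=16/5
back: M1=16/5
M: M0=0, M1=16/5, M2=0
seg 0: a=4, c=M0/2=0, d=(M1−M0)/(6·2)=4/15, b=Δ0−h0·(2M0+M1)/6=-61/15
seg 1: a=-2, c=M1/2=8/5, d=(M2−M1)/(6·3)=-8/45, b=Δ1−h1·(2M1+M2)/6=-13/15
t_q=11/4 → seg 1, τ=3/4; S=-2+-13/15·τ+8/5·τ²+-8/45·τ³=-73/40

  seg 0: a=4 b=-61/15 c=0 d=4/15
  seg 1: a=-2 b=-13/15 c=8/5 d=-8/45
S(11/4) = -73/40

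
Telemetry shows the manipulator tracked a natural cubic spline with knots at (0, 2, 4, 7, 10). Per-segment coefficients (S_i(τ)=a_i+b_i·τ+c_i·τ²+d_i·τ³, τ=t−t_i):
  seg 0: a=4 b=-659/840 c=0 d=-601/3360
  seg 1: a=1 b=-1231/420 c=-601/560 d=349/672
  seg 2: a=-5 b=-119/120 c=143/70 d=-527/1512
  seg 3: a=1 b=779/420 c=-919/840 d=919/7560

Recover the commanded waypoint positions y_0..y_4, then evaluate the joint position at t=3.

y_0 = S_0(0) = a_0 = 4
y_1 = S_1(0) = a_1 = 1
y_2 = S_2(0) = a_2 = -5
y_3 = S_3(0) = a_3 = 1
y_4 = S_3(3) = 0
t_q=3 is in segment 1 (τ=1); S_1(τ)=-2783/1120

y_0=4 y_1=1 y_2=-5 y_3=1 y_4=0
S(3) = -2783/1120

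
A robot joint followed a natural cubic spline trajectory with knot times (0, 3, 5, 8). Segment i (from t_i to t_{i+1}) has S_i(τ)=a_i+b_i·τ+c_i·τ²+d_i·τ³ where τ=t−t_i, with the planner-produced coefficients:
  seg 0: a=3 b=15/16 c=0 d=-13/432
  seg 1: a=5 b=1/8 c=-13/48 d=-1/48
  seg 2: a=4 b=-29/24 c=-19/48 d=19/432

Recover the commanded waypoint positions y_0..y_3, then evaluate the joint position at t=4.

y_0=3 y_1=5 y_2=4 y_3=-2
S(4) = 29/6

y_0 = S_0(0) = a_0 = 3
y_1 = S_1(0) = a_1 = 5
y_2 = S_2(0) = a_2 = 4
y_3 = S_2(3) = -2
t_q=4 is in segment 1 (τ=1); S_1(τ)=29/6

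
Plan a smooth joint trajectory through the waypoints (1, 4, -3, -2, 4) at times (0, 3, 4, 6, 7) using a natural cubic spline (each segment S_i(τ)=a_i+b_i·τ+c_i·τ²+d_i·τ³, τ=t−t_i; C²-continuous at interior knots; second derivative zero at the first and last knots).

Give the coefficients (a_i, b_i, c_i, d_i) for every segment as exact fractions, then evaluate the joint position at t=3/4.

  seg 0: a=1 b=112/25 c=0 d=-29/75
  seg 1: a=4 b=-149/25 c=-87/25 d=61/25
  seg 2: a=-3 b=-28/5 c=96/25 d=-79/200
  seg 3: a=-2 b=251/50 c=147/100 d=-49/100
S(3/4) = 1343/320

Δ: Δ0=1, Δ1=-7, Δ2=1/2, Δ3=6
row 1: diag=8, rhs=-48; c'=1/8, d'=-6
row 2: denom=6−1·1/8=47/8; d'=(45−1·-6)/(47/8)=408/47
row 3: denom=6−2·16/47=250/47; d'=(33−2·408/47)/(250/47)=147/50
back: M3=147/50
back: M2=408/47−16/47·147/50=192/25
back: M1=-6−1/8·192/25=-174/25
M: M0=0, M1=-174/25, M2=192/25, M3=147/50, M4=0
seg 0: a=1, c=M0/2=0, d=(M1−M0)/(6·3)=-29/75, b=Δ0−h0·(2M0+M1)/6=112/25
seg 1: a=4, c=M1/2=-87/25, d=(M2−M1)/(6·1)=61/25, b=Δ1−h1·(2M1+M2)/6=-149/25
seg 2: a=-3, c=M2/2=96/25, d=(M3−M2)/(6·2)=-79/200, b=Δ2−h2·(2M2+M3)/6=-28/5
seg 3: a=-2, c=M3/2=147/100, d=(M4−M3)/(6·1)=-49/100, b=Δ3−h3·(2M3+M4)/6=251/50
t_q=3/4 → seg 0, τ=3/4; S=1+112/25·τ+0·τ²+-29/75·τ³=1343/320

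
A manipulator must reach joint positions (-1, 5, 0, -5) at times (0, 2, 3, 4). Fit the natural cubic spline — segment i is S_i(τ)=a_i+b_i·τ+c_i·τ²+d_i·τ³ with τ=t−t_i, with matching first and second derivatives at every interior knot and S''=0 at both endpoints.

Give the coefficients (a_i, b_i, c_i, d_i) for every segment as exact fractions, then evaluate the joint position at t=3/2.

Δ: Δ0=3, Δ1=-5, Δ2=-5
row 1: diag=6, rhs=-48; c'=1/6, d'=-8
row 2: denom=4−1·1/6=23/6; d'=(0−1·-8)/(23/6)=48/23
back: M2=48/23
back: M1=-8−1/6·48/23=-192/23
M: M0=0, M1=-192/23, M2=48/23, M3=0
seg 0: a=-1, c=M0/2=0, d=(M1−M0)/(6·2)=-16/23, b=Δ0−h0·(2M0+M1)/6=133/23
seg 1: a=5, c=M1/2=-96/23, d=(M2−M1)/(6·1)=40/23, b=Δ1−h1·(2M1+M2)/6=-59/23
seg 2: a=0, c=M2/2=24/23, d=(M3−M2)/(6·1)=-8/23, b=Δ2−h2·(2M2+M3)/6=-131/23
t_q=3/2 → seg 0, τ=3/2; S=-1+133/23·τ+0·τ²+-16/23·τ³=245/46

  seg 0: a=-1 b=133/23 c=0 d=-16/23
  seg 1: a=5 b=-59/23 c=-96/23 d=40/23
  seg 2: a=0 b=-131/23 c=24/23 d=-8/23
S(3/2) = 245/46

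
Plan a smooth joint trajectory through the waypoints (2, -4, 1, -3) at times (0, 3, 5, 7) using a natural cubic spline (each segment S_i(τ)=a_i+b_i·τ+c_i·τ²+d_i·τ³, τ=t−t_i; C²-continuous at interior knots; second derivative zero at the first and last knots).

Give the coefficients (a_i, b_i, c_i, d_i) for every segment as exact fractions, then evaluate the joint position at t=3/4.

Δ: Δ0=-2, Δ1=5/2, Δ2=-2
row 1: diag=10, rhs=27; c'=1/5, d'=27/10
row 2: denom=8−2·1/5=38/5; d'=(-27−2·27/10)/(38/5)=-81/19
back: M2=-81/19
back: M1=27/10−1/5·-81/19=135/38
M: M0=0, M1=135/38, M2=-81/19, M3=0
seg 0: a=2, c=M0/2=0, d=(M1−M0)/(6·3)=15/76, b=Δ0−h0·(2M0+M1)/6=-287/76
seg 1: a=-4, c=M1/2=135/76, d=(M2−M1)/(6·2)=-99/152, b=Δ1−h1·(2M1+M2)/6=59/38
seg 2: a=1, c=M2/2=-81/38, d=(M3−M2)/(6·2)=27/76, b=Δ2−h2·(2M2+M3)/6=16/19
t_q=3/4 → seg 0, τ=3/4; S=2+-287/76·τ+0·τ²+15/76·τ³=-3643/4864

  seg 0: a=2 b=-287/76 c=0 d=15/76
  seg 1: a=-4 b=59/38 c=135/76 d=-99/152
  seg 2: a=1 b=16/19 c=-81/38 d=27/76
S(3/4) = -3643/4864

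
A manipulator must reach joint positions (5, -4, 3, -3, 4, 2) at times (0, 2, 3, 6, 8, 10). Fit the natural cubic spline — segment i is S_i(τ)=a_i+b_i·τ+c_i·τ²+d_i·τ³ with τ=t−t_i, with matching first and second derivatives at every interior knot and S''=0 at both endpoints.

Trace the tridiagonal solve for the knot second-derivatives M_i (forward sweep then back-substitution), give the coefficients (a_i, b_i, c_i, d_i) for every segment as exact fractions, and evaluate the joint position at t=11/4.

Δ: Δ0=-9/2, Δ1=7, Δ2=-2, Δ3=7/2, Δ4=-1
row 1: diag=6, rhs=69; c'=1/6, d'=23/2
row 2: denom=8−1·1/6=47/6; d'=(-54−1·23/2)/(47/6)=-393/47
row 3: denom=10−3·18/47=416/47; d'=(33−3·-393/47)/(416/47)=105/16
row 4: denom=8−2·47/208=785/104; d'=(-27−2·105/16)/(785/104)=-4173/785
back: M4=-4173/785
back: M3=105/16−47/208·-4173/785=12189/1570
back: M2=-393/47−18/47·12189/1570=-8898/785
back: M1=23/2−1/6·-8898/785=21021/1570
M: M0=0, M1=21021/1570, M2=-8898/785, M3=12189/1570, M4=-4173/785, M5=0
seg 0: a=5, c=M0/2=0, d=(M1−M0)/(6·2)=7007/6280, b=Δ0−h0·(2M0+M1)/6=-7036/785
seg 1: a=-4, c=M1/2=21021/3140, d=(M2−M1)/(6·1)=-12939/3140, b=Δ1−h1·(2M1+M2)/6=6949/1570
seg 2: a=3, c=M2/2=-4449/785, d=(M3−M2)/(6·3)=1999/1884, b=Δ2−h2·(2M2+M3)/6=17123/3140
seg 3: a=-3, c=M3/2=12189/3140, d=(M4−M3)/(6·2)=-1369/1256, b=Δ3−h3·(2M3+M4)/6=151/1570
seg 4: a=4, c=M4/2=-4173/1570, d=(M5−M4)/(6·2)=1391/3140, b=Δ4−h4·(2M4+M5)/6=1997/785
t_q=11/4 → seg 1, τ=3/4; S=-4+6949/1570·τ+21021/3140·τ²+-12939/3140·τ³=270667/200960

  seg 0: a=5 b=-7036/785 c=0 d=7007/6280
  seg 1: a=-4 b=6949/1570 c=21021/3140 d=-12939/3140
  seg 2: a=3 b=17123/3140 c=-4449/785 d=1999/1884
  seg 3: a=-3 b=151/1570 c=12189/3140 d=-1369/1256
  seg 4: a=4 b=1997/785 c=-4173/1570 d=1391/3140
S(11/4) = 270667/200960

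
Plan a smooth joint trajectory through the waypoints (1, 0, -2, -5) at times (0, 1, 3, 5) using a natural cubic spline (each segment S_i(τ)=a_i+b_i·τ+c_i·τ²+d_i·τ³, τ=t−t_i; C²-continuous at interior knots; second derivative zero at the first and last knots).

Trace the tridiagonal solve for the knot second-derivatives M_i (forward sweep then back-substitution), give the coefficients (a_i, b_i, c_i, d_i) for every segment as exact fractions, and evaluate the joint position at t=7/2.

  seg 0: a=1 b=-45/44 c=0 d=1/44
  seg 1: a=0 b=-21/22 c=3/44 d=-1/22
  seg 2: a=-2 b=-27/22 c=-9/44 d=3/88
S(7/2) = -1873/704

Δ: Δ0=-1, Δ1=-1, Δ2=-3/2
row 1: diag=6, rhs=0; c'=1/3, d'=0
row 2: denom=8−2·1/3=22/3; d'=(-3−2·0)/(22/3)=-9/22
back: M2=-9/22
back: M1=0−1/3·-9/22=3/22
M: M0=0, M1=3/22, M2=-9/22, M3=0
seg 0: a=1, c=M0/2=0, d=(M1−M0)/(6·1)=1/44, b=Δ0−h0·(2M0+M1)/6=-45/44
seg 1: a=0, c=M1/2=3/44, d=(M2−M1)/(6·2)=-1/22, b=Δ1−h1·(2M1+M2)/6=-21/22
seg 2: a=-2, c=M2/2=-9/44, d=(M3−M2)/(6·2)=3/88, b=Δ2−h2·(2M2+M3)/6=-27/22
t_q=7/2 → seg 2, τ=1/2; S=-2+-27/22·τ+-9/44·τ²+3/88·τ³=-1873/704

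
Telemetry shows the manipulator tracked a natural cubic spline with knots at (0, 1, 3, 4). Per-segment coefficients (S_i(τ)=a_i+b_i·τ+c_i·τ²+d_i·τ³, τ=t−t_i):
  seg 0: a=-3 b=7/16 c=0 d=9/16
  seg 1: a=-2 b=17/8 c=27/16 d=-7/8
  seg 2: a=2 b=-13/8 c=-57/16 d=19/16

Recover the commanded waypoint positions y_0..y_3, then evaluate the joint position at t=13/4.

y_0=-3 y_1=-2 y_2=2 y_3=-2
S(13/4) = 1423/1024

y_0 = S_0(0) = a_0 = -3
y_1 = S_1(0) = a_1 = -2
y_2 = S_2(0) = a_2 = 2
y_3 = S_2(1) = -2
t_q=13/4 is in segment 2 (τ=1/4); S_2(τ)=1423/1024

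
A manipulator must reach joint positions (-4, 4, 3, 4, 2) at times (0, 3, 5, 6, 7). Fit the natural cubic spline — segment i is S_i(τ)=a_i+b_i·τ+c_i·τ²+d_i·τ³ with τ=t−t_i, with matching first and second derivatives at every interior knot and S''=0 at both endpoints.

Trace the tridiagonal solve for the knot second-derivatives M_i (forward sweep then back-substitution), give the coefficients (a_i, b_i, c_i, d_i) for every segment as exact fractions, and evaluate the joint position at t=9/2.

Δ: Δ0=8/3, Δ1=-1/2, Δ2=1, Δ3=-2
row 1: diag=10, rhs=-19; c'=1/5, d'=-19/10
row 2: denom=6−2·1/5=28/5; d'=(9−2·-19/10)/(28/5)=16/7
row 3: denom=4−1·5/28=107/28; d'=(-18−1·16/7)/(107/28)=-568/107
back: M3=-568/107
back: M2=16/7−5/28·-568/107=346/107
back: M1=-19/10−1/5·346/107=-545/214
M: M0=0, M1=-545/214, M2=346/107, M3=-568/107, M4=0
seg 0: a=-4, c=M0/2=0, d=(M1−M0)/(6·3)=-545/3852, b=Δ0−h0·(2M0+M1)/6=5059/1284
seg 1: a=4, c=M1/2=-545/428, d=(M2−M1)/(6·2)=1237/2568, b=Δ1−h1·(2M1+M2)/6=77/642
seg 2: a=3, c=M2/2=173/107, d=(M3−M2)/(6·1)=-457/321, b=Δ2−h2·(2M2+M3)/6=259/321
seg 3: a=4, c=M3/2=-284/107, d=(M4−M3)/(6·1)=284/321, b=Δ3−h3·(2M3+M4)/6=-74/321
t_q=9/2 → seg 1, τ=3/2; S=4+77/642·τ+-545/428·τ²+1237/2568·τ³=20137/6848

  seg 0: a=-4 b=5059/1284 c=0 d=-545/3852
  seg 1: a=4 b=77/642 c=-545/428 d=1237/2568
  seg 2: a=3 b=259/321 c=173/107 d=-457/321
  seg 3: a=4 b=-74/321 c=-284/107 d=284/321
S(9/2) = 20137/6848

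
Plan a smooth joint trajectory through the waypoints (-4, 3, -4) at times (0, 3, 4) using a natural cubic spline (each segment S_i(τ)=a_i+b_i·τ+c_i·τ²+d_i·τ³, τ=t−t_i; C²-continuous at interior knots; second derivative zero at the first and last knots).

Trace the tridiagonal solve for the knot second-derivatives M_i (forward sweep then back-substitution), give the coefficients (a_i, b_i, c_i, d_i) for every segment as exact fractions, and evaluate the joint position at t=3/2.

  seg 0: a=-4 b=35/6 c=0 d=-7/18
  seg 1: a=3 b=-14/3 c=-7/2 d=7/6
S(3/2) = 55/16

Δ: Δ0=7/3, Δ1=-7
row 1: diag=8, rhs=-56; c'=1/8, d'=-7
back: M1=-7
M: M0=0, M1=-7, M2=0
seg 0: a=-4, c=M0/2=0, d=(M1−M0)/(6·3)=-7/18, b=Δ0−h0·(2M0+M1)/6=35/6
seg 1: a=3, c=M1/2=-7/2, d=(M2−M1)/(6·1)=7/6, b=Δ1−h1·(2M1+M2)/6=-14/3
t_q=3/2 → seg 0, τ=3/2; S=-4+35/6·τ+0·τ²+-7/18·τ³=55/16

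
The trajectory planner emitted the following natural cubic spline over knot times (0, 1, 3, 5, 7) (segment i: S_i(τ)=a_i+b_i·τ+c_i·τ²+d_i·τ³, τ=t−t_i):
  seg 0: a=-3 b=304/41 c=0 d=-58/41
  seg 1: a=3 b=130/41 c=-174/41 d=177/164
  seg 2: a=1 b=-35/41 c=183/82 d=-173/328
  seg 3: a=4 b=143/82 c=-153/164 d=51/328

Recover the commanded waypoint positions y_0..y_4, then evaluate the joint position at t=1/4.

y_0 = S_0(0) = a_0 = -3
y_1 = S_1(0) = a_1 = 3
y_2 = S_2(0) = a_2 = 1
y_3 = S_3(0) = a_3 = 4
y_4 = S_3(2) = 5
t_q=1/4 is in segment 0 (τ=1/4); S_0(τ)=-1533/1312

y_0=-3 y_1=3 y_2=1 y_3=4 y_4=5
S(1/4) = -1533/1312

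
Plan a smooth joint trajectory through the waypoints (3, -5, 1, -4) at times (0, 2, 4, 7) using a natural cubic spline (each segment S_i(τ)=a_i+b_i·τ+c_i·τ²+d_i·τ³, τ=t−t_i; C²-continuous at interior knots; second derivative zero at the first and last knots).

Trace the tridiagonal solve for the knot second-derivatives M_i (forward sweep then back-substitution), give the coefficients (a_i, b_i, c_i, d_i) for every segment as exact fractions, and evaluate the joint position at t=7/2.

  seg 0: a=3 b=-347/57 c=0 d=119/228
  seg 1: a=-5 b=10/57 c=119/38 d=-49/57
  seg 2: a=1 b=136/57 c=-77/38 d=77/342
S(7/2) = -45/76

Δ: Δ0=-4, Δ1=3, Δ2=-5/3
row 1: diag=8, rhs=42; c'=1/4, d'=21/4
row 2: denom=10−2·1/4=19/2; d'=(-28−2·21/4)/(19/2)=-77/19
back: M2=-77/19
back: M1=21/4−1/4·-77/19=119/19
M: M0=0, M1=119/19, M2=-77/19, M3=0
seg 0: a=3, c=M0/2=0, d=(M1−M0)/(6·2)=119/228, b=Δ0−h0·(2M0+M1)/6=-347/57
seg 1: a=-5, c=M1/2=119/38, d=(M2−M1)/(6·2)=-49/57, b=Δ1−h1·(2M1+M2)/6=10/57
seg 2: a=1, c=M2/2=-77/38, d=(M3−M2)/(6·3)=77/342, b=Δ2−h2·(2M2+M3)/6=136/57
t_q=7/2 → seg 1, τ=3/2; S=-5+10/57·τ+119/38·τ²+-49/57·τ³=-45/76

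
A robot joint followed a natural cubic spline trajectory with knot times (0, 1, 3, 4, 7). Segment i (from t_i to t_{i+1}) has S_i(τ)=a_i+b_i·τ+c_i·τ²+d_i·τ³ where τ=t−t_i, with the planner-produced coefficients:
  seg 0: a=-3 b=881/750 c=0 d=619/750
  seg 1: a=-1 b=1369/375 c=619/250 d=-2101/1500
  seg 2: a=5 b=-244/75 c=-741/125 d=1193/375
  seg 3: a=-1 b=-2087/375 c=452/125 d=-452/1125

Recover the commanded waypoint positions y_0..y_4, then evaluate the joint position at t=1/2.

y_0=-3 y_1=-1 y_2=5 y_3=-1 y_4=4
S(1/2) = -4619/2000

y_0 = S_0(0) = a_0 = -3
y_1 = S_1(0) = a_1 = -1
y_2 = S_2(0) = a_2 = 5
y_3 = S_3(0) = a_3 = -1
y_4 = S_3(3) = 4
t_q=1/2 is in segment 0 (τ=1/2); S_0(τ)=-4619/2000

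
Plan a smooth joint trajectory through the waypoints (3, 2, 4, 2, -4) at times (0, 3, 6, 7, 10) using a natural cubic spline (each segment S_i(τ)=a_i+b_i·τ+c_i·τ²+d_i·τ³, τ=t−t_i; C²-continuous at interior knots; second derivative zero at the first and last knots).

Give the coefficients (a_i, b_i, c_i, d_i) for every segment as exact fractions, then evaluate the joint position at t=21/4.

  seg 0: a=3 b=-203/228 c=0 d=127/2052
  seg 1: a=2 b=89/114 c=127/228 d=-407/2052
  seg 2: a=4 b=-281/228 c=-70/57 d=35/76
  seg 3: a=2 b=-263/114 c=35/228 d=-35/2052
S(21/4) = 20999/4864

Δ: Δ0=-1/3, Δ1=2/3, Δ2=-2, Δ3=-2
row 1: diag=12, rhs=6; c'=1/4, d'=1/2
row 2: denom=8−3·1/4=29/4; d'=(-16−3·1/2)/(29/4)=-70/29
row 3: denom=8−1·4/29=228/29; d'=(0−1·-70/29)/(228/29)=35/114
back: M3=35/114
back: M2=-70/29−4/29·35/114=-140/57
back: M1=1/2−1/4·-140/57=127/114
M: M0=0, M1=127/114, M2=-140/57, M3=35/114, M4=0
seg 0: a=3, c=M0/2=0, d=(M1−M0)/(6·3)=127/2052, b=Δ0−h0·(2M0+M1)/6=-203/228
seg 1: a=2, c=M1/2=127/228, d=(M2−M1)/(6·3)=-407/2052, b=Δ1−h1·(2M1+M2)/6=89/114
seg 2: a=4, c=M2/2=-70/57, d=(M3−M2)/(6·1)=35/76, b=Δ2−h2·(2M2+M3)/6=-281/228
seg 3: a=2, c=M3/2=35/228, d=(M4−M3)/(6·3)=-35/2052, b=Δ3−h3·(2M3+M4)/6=-263/114
t_q=21/4 → seg 1, τ=9/4; S=2+89/114·τ+127/228·τ²+-407/2052·τ³=20999/4864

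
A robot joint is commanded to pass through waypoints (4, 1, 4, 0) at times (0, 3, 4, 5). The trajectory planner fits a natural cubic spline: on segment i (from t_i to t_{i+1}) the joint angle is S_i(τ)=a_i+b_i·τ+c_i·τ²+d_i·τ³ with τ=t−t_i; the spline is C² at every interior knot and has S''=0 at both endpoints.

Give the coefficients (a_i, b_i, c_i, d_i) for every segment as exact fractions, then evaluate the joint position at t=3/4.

Δ: Δ0=-1, Δ1=3, Δ2=-4
row 1: diag=8, rhs=24; c'=1/8, d'=3
row 2: denom=4−1·1/8=31/8; d'=(-42−1·3)/(31/8)=-360/31
back: M2=-360/31
back: M1=3−1/8·-360/31=138/31
M: M0=0, M1=138/31, M2=-360/31, M3=0
seg 0: a=4, c=M0/2=0, d=(M1−M0)/(6·3)=23/93, b=Δ0−h0·(2M0+M1)/6=-100/31
seg 1: a=1, c=M1/2=69/31, d=(M2−M1)/(6·1)=-83/31, b=Δ1−h1·(2M1+M2)/6=107/31
seg 2: a=4, c=M2/2=-180/31, d=(M3−M2)/(6·1)=60/31, b=Δ2−h2·(2M2+M3)/6=-4/31
t_q=3/4 → seg 0, τ=3/4; S=4+-100/31·τ+0·τ²+23/93·τ³=3343/1984

  seg 0: a=4 b=-100/31 c=0 d=23/93
  seg 1: a=1 b=107/31 c=69/31 d=-83/31
  seg 2: a=4 b=-4/31 c=-180/31 d=60/31
S(3/4) = 3343/1984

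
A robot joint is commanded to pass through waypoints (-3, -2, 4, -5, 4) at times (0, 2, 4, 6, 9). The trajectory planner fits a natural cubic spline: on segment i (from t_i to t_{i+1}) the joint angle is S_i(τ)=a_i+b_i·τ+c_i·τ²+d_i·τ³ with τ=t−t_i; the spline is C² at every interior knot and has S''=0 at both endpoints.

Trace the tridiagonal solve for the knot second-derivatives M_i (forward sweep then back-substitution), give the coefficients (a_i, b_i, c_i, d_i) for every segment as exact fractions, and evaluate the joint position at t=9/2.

Δ: Δ0=1/2, Δ1=3, Δ2=-9/2, Δ3=3
row 1: diag=8, rhs=15; c'=1/4, d'=15/8
row 2: denom=8−2·1/4=15/2; d'=(-45−2·15/8)/(15/2)=-13/2
row 3: denom=10−2·4/15=142/15; d'=(45−2·-13/2)/(142/15)=435/71
back: M3=435/71
back: M2=-13/2−4/15·435/71=-1155/142
back: M1=15/8−1/4·-1155/142=555/142
M: M0=0, M1=555/142, M2=-1155/142, M3=435/71, M4=0
seg 0: a=-3, c=M0/2=0, d=(M1−M0)/(6·2)=185/568, b=Δ0−h0·(2M0+M1)/6=-57/71
seg 1: a=-2, c=M1/2=555/284, d=(M2−M1)/(6·2)=-285/284, b=Δ1−h1·(2M1+M2)/6=441/142
seg 2: a=4, c=M2/2=-1155/284, d=(M3−M2)/(6·2)=675/568, b=Δ2−h2·(2M2+M3)/6=-159/142
seg 3: a=-5, c=M3/2=435/142, d=(M4−M3)/(6·3)=-145/426, b=Δ3−h3·(2M3+M4)/6=-222/71
t_q=9/2 → seg 2, τ=1/2; S=4+-159/142·τ+-1155/284·τ²+675/568·τ³=11687/4544

  seg 0: a=-3 b=-57/71 c=0 d=185/568
  seg 1: a=-2 b=441/142 c=555/284 d=-285/284
  seg 2: a=4 b=-159/142 c=-1155/284 d=675/568
  seg 3: a=-5 b=-222/71 c=435/142 d=-145/426
S(9/2) = 11687/4544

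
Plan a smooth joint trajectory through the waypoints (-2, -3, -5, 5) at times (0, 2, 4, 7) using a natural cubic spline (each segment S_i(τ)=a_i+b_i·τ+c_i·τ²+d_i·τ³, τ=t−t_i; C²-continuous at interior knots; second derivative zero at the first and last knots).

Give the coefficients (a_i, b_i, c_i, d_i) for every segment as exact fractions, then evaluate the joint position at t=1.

Δ: Δ0=-1/2, Δ1=-1, Δ2=10/3
row 1: diag=8, rhs=-3; c'=1/4, d'=-3/8
row 2: denom=10−2·1/4=19/2; d'=(26−2·-3/8)/(19/2)=107/38
back: M2=107/38
back: M1=-3/8−1/4·107/38=-41/38
M: M0=0, M1=-41/38, M2=107/38, M3=0
seg 0: a=-2, c=M0/2=0, d=(M1−M0)/(6·2)=-41/456, b=Δ0−h0·(2M0+M1)/6=-8/57
seg 1: a=-3, c=M1/2=-41/76, d=(M2−M1)/(6·2)=37/114, b=Δ1−h1·(2M1+M2)/6=-139/114
seg 2: a=-5, c=M2/2=107/76, d=(M3−M2)/(6·3)=-107/684, b=Δ2−h2·(2M2+M3)/6=59/114
t_q=1 → seg 0, τ=1; S=-2+-8/57·τ+0·τ²+-41/456·τ³=-339/152

  seg 0: a=-2 b=-8/57 c=0 d=-41/456
  seg 1: a=-3 b=-139/114 c=-41/76 d=37/114
  seg 2: a=-5 b=59/114 c=107/76 d=-107/684
S(1) = -339/152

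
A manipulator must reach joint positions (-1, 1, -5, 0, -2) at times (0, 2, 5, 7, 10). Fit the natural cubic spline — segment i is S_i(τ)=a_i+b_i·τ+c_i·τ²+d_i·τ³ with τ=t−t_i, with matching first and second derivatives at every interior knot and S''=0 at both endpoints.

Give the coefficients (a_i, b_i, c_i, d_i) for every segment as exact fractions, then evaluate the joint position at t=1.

  seg 0: a=-1 b=877/435 c=0 d=-221/870
  seg 1: a=1 b=-449/435 c=-221/145 d=1568/3915
  seg 2: a=-5 b=277/435 c=181/87 d=-1999/3480
  seg 3: a=0 b=599/290 c=-2377/1740 d=2377/15660
S(1) = 221/290

Δ: Δ0=1, Δ1=-2, Δ2=5/2, Δ3=-2/3
row 1: diag=10, rhs=-18; c'=3/10, d'=-9/5
row 2: denom=10−3·3/10=91/10; d'=(27−3·-9/5)/(91/10)=324/91
row 3: denom=10−2·20/91=870/91; d'=(-19−2·324/91)/(870/91)=-2377/870
back: M3=-2377/870
back: M2=324/91−20/91·-2377/870=362/87
back: M1=-9/5−3/10·362/87=-442/145
M: M0=0, M1=-442/145, M2=362/87, M3=-2377/870, M4=0
seg 0: a=-1, c=M0/2=0, d=(M1−M0)/(6·2)=-221/870, b=Δ0−h0·(2M0+M1)/6=877/435
seg 1: a=1, c=M1/2=-221/145, d=(M2−M1)/(6·3)=1568/3915, b=Δ1−h1·(2M1+M2)/6=-449/435
seg 2: a=-5, c=M2/2=181/87, d=(M3−M2)/(6·2)=-1999/3480, b=Δ2−h2·(2M2+M3)/6=277/435
seg 3: a=0, c=M3/2=-2377/1740, d=(M4−M3)/(6·3)=2377/15660, b=Δ3−h3·(2M3+M4)/6=599/290
t_q=1 → seg 0, τ=1; S=-1+877/435·τ+0·τ²+-221/870·τ³=221/290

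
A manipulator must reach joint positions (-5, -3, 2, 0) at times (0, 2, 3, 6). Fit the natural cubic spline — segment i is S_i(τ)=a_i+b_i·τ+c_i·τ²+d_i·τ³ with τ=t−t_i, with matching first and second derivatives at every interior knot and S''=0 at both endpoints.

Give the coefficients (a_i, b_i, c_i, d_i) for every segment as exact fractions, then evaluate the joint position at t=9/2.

Δ: Δ0=1, Δ1=5, Δ2=-2/3
row 1: diag=6, rhs=24; c'=1/6, d'=4
row 2: denom=8−1·1/6=47/6; d'=(-34−1·4)/(47/6)=-228/47
back: M2=-228/47
back: M1=4−1/6·-228/47=226/47
M: M0=0, M1=226/47, M2=-228/47, M3=0
seg 0: a=-5, c=M0/2=0, d=(M1−M0)/(6·2)=113/282, b=Δ0−h0·(2M0+M1)/6=-85/141
seg 1: a=-3, c=M1/2=113/47, d=(M2−M1)/(6·1)=-227/141, b=Δ1−h1·(2M1+M2)/6=593/141
seg 2: a=2, c=M2/2=-114/47, d=(M3−M2)/(6·3)=38/141, b=Δ2−h2·(2M2+M3)/6=590/141
t_q=9/2 → seg 2, τ=3/2; S=2+590/141·τ+-114/47·τ²+38/141·τ³=701/188

  seg 0: a=-5 b=-85/141 c=0 d=113/282
  seg 1: a=-3 b=593/141 c=113/47 d=-227/141
  seg 2: a=2 b=590/141 c=-114/47 d=38/141
S(9/2) = 701/188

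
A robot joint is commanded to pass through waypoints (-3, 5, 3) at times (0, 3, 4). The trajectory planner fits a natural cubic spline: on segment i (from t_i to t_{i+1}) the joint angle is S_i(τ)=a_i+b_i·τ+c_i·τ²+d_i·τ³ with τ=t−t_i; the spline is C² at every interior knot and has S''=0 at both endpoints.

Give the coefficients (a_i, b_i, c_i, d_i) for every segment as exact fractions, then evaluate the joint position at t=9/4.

  seg 0: a=-3 b=53/12 c=0 d=-7/36
  seg 1: a=5 b=-5/6 c=-7/4 d=7/12
S(9/4) = 1209/256

Δ: Δ0=8/3, Δ1=-2
row 1: diag=8, rhs=-28; c'=1/8, d'=-7/2
back: M1=-7/2
M: M0=0, M1=-7/2, M2=0
seg 0: a=-3, c=M0/2=0, d=(M1−M0)/(6·3)=-7/36, b=Δ0−h0·(2M0+M1)/6=53/12
seg 1: a=5, c=M1/2=-7/4, d=(M2−M1)/(6·1)=7/12, b=Δ1−h1·(2M1+M2)/6=-5/6
t_q=9/4 → seg 0, τ=9/4; S=-3+53/12·τ+0·τ²+-7/36·τ³=1209/256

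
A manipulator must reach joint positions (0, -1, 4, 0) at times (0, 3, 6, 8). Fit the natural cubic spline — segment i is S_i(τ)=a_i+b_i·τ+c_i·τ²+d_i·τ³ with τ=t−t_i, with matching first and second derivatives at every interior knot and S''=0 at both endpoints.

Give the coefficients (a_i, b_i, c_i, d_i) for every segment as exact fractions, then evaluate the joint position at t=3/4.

Δ: Δ0=-1/3, Δ1=5/3, Δ2=-2
row 1: diag=12, rhs=12; c'=1/4, d'=1
row 2: denom=10−3·1/4=37/4; d'=(-22−3·1)/(37/4)=-100/37
back: M2=-100/37
back: M1=1−1/4·-100/37=62/37
M: M0=0, M1=62/37, M2=-100/37, M3=0
seg 0: a=0, c=M0/2=0, d=(M1−M0)/(6·3)=31/333, b=Δ0−h0·(2M0+M1)/6=-130/111
seg 1: a=-1, c=M1/2=31/37, d=(M2−M1)/(6·3)=-9/37, b=Δ1−h1·(2M1+M2)/6=149/111
seg 2: a=4, c=M2/2=-50/37, d=(M3−M2)/(6·2)=25/111, b=Δ2−h2·(2M2+M3)/6=-22/111
t_q=3/4 → seg 0, τ=3/4; S=0+-130/111·τ+0·τ²+31/333·τ³=-1987/2368

  seg 0: a=0 b=-130/111 c=0 d=31/333
  seg 1: a=-1 b=149/111 c=31/37 d=-9/37
  seg 2: a=4 b=-22/111 c=-50/37 d=25/111
S(3/4) = -1987/2368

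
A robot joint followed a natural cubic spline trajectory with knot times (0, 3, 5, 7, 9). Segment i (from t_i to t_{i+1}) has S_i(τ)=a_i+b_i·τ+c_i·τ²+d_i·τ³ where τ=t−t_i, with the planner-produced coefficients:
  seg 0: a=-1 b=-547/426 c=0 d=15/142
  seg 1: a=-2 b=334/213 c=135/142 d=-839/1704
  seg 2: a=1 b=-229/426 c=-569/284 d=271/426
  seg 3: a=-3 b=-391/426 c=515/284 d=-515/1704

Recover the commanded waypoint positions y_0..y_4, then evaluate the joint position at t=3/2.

y_0=-1 y_1=-2 y_2=1 y_3=-3 y_4=0
S(3/2) = -2919/1136

y_0 = S_0(0) = a_0 = -1
y_1 = S_1(0) = a_1 = -2
y_2 = S_2(0) = a_2 = 1
y_3 = S_3(0) = a_3 = -3
y_4 = S_3(2) = 0
t_q=3/2 is in segment 0 (τ=3/2); S_0(τ)=-2919/1136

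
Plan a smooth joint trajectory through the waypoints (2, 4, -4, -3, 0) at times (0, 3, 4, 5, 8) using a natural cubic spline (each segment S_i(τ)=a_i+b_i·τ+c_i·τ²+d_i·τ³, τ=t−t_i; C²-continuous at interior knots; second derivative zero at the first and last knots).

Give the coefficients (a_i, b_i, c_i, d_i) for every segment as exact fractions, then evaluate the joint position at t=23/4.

  seg 0: a=2 b=197/40 c=0 d=-511/1080
  seg 1: a=4 b=-157/20 c=-511/120 d=493/120
  seg 2: a=-4 b=-97/24 c=121/15 d=-121/40
  seg 3: a=-3 b=181/60 c=-121/120 d=121/1080
S(23/4) = -3219/2560

Δ: Δ0=2/3, Δ1=-8, Δ2=1, Δ3=1
row 1: diag=8, rhs=-52; c'=1/8, d'=-13/2
row 2: denom=4−1·1/8=31/8; d'=(54−1·-13/2)/(31/8)=484/31
row 3: denom=8−1·8/31=240/31; d'=(0−1·484/31)/(240/31)=-121/60
back: M3=-121/60
back: M2=484/31−8/31·-121/60=242/15
back: M1=-13/2−1/8·242/15=-511/60
M: M0=0, M1=-511/60, M2=242/15, M3=-121/60, M4=0
seg 0: a=2, c=M0/2=0, d=(M1−M0)/(6·3)=-511/1080, b=Δ0−h0·(2M0+M1)/6=197/40
seg 1: a=4, c=M1/2=-511/120, d=(M2−M1)/(6·1)=493/120, b=Δ1−h1·(2M1+M2)/6=-157/20
seg 2: a=-4, c=M2/2=121/15, d=(M3−M2)/(6·1)=-121/40, b=Δ2−h2·(2M2+M3)/6=-97/24
seg 3: a=-3, c=M3/2=-121/120, d=(M4−M3)/(6·3)=121/1080, b=Δ3−h3·(2M3+M4)/6=181/60
t_q=23/4 → seg 3, τ=3/4; S=-3+181/60·τ+-121/120·τ²+121/1080·τ³=-3219/2560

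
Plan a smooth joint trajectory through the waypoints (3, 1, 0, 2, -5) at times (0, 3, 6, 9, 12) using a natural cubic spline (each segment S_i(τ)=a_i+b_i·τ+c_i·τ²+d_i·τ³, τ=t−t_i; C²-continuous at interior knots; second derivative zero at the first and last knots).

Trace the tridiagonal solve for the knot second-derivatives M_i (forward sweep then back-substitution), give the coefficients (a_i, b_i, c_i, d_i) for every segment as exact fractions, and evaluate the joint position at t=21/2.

  seg 0: a=3 b=-53/84 c=0 d=-1/252
  seg 1: a=1 b=-31/42 c=-1/28 d=43/756
  seg 2: a=0 b=7/12 c=10/21 d=-113/756
  seg 3: a=2 b=-25/42 c=-73/84 d=73/756
S(21/2) = -117/224

Δ: Δ0=-2/3, Δ1=-1/3, Δ2=2/3, Δ3=-7/3
row 1: diag=12, rhs=2; c'=1/4, d'=1/6
row 2: denom=12−3·1/4=45/4; d'=(6−3·1/6)/(45/4)=22/45
row 3: denom=12−3·4/15=56/5; d'=(-18−3·22/45)/(56/5)=-73/42
back: M3=-73/42
back: M2=22/45−4/15·-73/42=20/21
back: M1=1/6−1/4·20/21=-1/14
M: M0=0, M1=-1/14, M2=20/21, M3=-73/42, M4=0
seg 0: a=3, c=M0/2=0, d=(M1−M0)/(6·3)=-1/252, b=Δ0−h0·(2M0+M1)/6=-53/84
seg 1: a=1, c=M1/2=-1/28, d=(M2−M1)/(6·3)=43/756, b=Δ1−h1·(2M1+M2)/6=-31/42
seg 2: a=0, c=M2/2=10/21, d=(M3−M2)/(6·3)=-113/756, b=Δ2−h2·(2M2+M3)/6=7/12
seg 3: a=2, c=M3/2=-73/84, d=(M4−M3)/(6·3)=73/756, b=Δ3−h3·(2M3+M4)/6=-25/42
t_q=21/2 → seg 3, τ=3/2; S=2+-25/42·τ+-73/84·τ²+73/756·τ³=-117/224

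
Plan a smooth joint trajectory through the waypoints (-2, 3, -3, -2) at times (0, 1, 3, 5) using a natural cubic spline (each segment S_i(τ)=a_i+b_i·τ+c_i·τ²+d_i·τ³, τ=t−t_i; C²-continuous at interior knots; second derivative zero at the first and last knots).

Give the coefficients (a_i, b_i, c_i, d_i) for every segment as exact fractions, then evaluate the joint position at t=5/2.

  seg 0: a=-2 b=291/44 c=0 d=-71/44
  seg 1: a=3 b=39/22 c=-213/44 d=27/22
  seg 2: a=-3 b=-63/22 c=111/44 d=-37/88
S(5/2) = -12/11

Δ: Δ0=5, Δ1=-3, Δ2=1/2
row 1: diag=6, rhs=-48; c'=1/3, d'=-8
row 2: denom=8−2·1/3=22/3; d'=(21−2·-8)/(22/3)=111/22
back: M2=111/22
back: M1=-8−1/3·111/22=-213/22
M: M0=0, M1=-213/22, M2=111/22, M3=0
seg 0: a=-2, c=M0/2=0, d=(M1−M0)/(6·1)=-71/44, b=Δ0−h0·(2M0+M1)/6=291/44
seg 1: a=3, c=M1/2=-213/44, d=(M2−M1)/(6·2)=27/22, b=Δ1−h1·(2M1+M2)/6=39/22
seg 2: a=-3, c=M2/2=111/44, d=(M3−M2)/(6·2)=-37/88, b=Δ2−h2·(2M2+M3)/6=-63/22
t_q=5/2 → seg 1, τ=3/2; S=3+39/22·τ+-213/44·τ²+27/22·τ³=-12/11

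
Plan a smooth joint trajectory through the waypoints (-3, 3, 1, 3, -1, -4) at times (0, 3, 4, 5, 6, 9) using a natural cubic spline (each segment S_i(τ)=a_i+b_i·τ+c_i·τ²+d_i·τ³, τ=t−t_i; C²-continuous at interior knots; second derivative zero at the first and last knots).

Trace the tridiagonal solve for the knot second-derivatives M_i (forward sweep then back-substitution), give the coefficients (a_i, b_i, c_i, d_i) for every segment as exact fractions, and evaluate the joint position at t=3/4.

  seg 0: a=-3 b=1237/299 c=0 d=-71/299
  seg 1: a=3 b=-680/299 c=-639/299 d=721/299
  seg 2: a=1 b=205/299 c=1524/299 d=-87/23
  seg 3: a=3 b=-140/299 c=-1869/299 d=813/299
  seg 4: a=-1 b=-1439/299 c=570/299 d=-190/897
S(3/4) = 51/19136

Δ: Δ0=2, Δ1=-2, Δ2=2, Δ3=-4, Δ4=-1
row 1: diag=8, rhs=-24; c'=1/8, d'=-3
row 2: denom=4−1·1/8=31/8; d'=(24−1·-3)/(31/8)=216/31
row 3: denom=4−1·8/31=116/31; d'=(-36−1·216/31)/(116/31)=-333/29
row 4: denom=8−1·31/116=897/116; d'=(18−1·-333/29)/(897/116)=1140/299
back: M4=1140/299
back: M3=-333/29−31/116·1140/299=-3738/299
back: M2=216/31−8/31·-3738/299=3048/299
back: M1=-3−1/8·3048/299=-1278/299
M: M0=0, M1=-1278/299, M2=3048/299, M3=-3738/299, M4=1140/299, M5=0
seg 0: a=-3, c=M0/2=0, d=(M1−M0)/(6·3)=-71/299, b=Δ0−h0·(2M0+M1)/6=1237/299
seg 1: a=3, c=M1/2=-639/299, d=(M2−M1)/(6·1)=721/299, b=Δ1−h1·(2M1+M2)/6=-680/299
seg 2: a=1, c=M2/2=1524/299, d=(M3−M2)/(6·1)=-87/23, b=Δ2−h2·(2M2+M3)/6=205/299
seg 3: a=3, c=M3/2=-1869/299, d=(M4−M3)/(6·1)=813/299, b=Δ3−h3·(2M3+M4)/6=-140/299
seg 4: a=-1, c=M4/2=570/299, d=(M5−M4)/(6·3)=-190/897, b=Δ4−h4·(2M4+M5)/6=-1439/299
t_q=3/4 → seg 0, τ=3/4; S=-3+1237/299·τ+0·τ²+-71/299·τ³=51/19136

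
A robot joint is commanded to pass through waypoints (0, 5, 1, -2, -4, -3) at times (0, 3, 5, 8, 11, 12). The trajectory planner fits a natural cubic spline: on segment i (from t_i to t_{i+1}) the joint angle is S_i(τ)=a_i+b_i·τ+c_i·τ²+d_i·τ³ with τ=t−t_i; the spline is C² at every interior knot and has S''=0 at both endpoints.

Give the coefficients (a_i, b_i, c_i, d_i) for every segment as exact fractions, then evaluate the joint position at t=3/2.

Δ: Δ0=5/3, Δ1=-2, Δ2=-1, Δ3=-2/3, Δ4=1
row 1: diag=10, rhs=-22; c'=1/5, d'=-11/5
row 2: denom=10−2·1/5=48/5; d'=(6−2·-11/5)/(48/5)=13/12
row 3: denom=12−3·5/16=177/16; d'=(2−3·13/12)/(177/16)=-20/177
row 4: denom=8−3·16/59=424/59; d'=(10−3·-20/177)/(424/59)=305/212
back: M4=305/212
back: M3=-20/177−16/59·305/212=-80/159
back: M2=13/12−5/16·-80/159=263/212
back: M1=-11/5−1/5·263/212=-519/212
M: M0=0, M1=-519/212, M2=263/212, M3=-80/159, M4=305/212, M5=0
seg 0: a=0, c=M0/2=0, d=(M1−M0)/(6·3)=-173/1272, b=Δ0−h0·(2M0+M1)/6=3677/1272
seg 1: a=5, c=M1/2=-519/424, d=(M2−M1)/(6·2)=391/1272, b=Δ1−h1·(2M1+M2)/6=-497/636
seg 2: a=1, c=M2/2=263/424, d=(M3−M2)/(6·3)=-1109/11448, b=Δ2−h2·(2M2+M3)/6=-1265/636
seg 3: a=-2, c=M3/2=-40/159, d=(M4−M3)/(6·3)=1235/11448, b=Δ3−h3·(2M3+M4)/6=-1123/1272
seg 4: a=-4, c=M4/2=305/424, d=(M5−M4)/(6·1)=-305/1272, b=Δ4−h4·(2M4+M5)/6=331/636
t_q=3/2 → seg 0, τ=3/2; S=0+3677/1272·τ+0·τ²+-173/1272·τ³=13151/3392

  seg 0: a=0 b=3677/1272 c=0 d=-173/1272
  seg 1: a=5 b=-497/636 c=-519/424 d=391/1272
  seg 2: a=1 b=-1265/636 c=263/424 d=-1109/11448
  seg 3: a=-2 b=-1123/1272 c=-40/159 d=1235/11448
  seg 4: a=-4 b=331/636 c=305/424 d=-305/1272
S(3/2) = 13151/3392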